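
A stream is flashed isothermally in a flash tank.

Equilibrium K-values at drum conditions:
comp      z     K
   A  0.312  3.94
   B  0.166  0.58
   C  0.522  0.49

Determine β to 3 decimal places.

β = 0.404

Material balance + equilibrium reduce to Σ zᵢ(Kᵢ−1)/(1+β(Kᵢ−1)) = 0.
Feasibility: ΣzᵢKᵢ = 1.581, Σzᵢ/Kᵢ = 1.431 — both > 1, two phases present.
Newton–Raphson from β = 0.37:
  β = 0.370: g = 0.0287, g' = -0.866 → β = 0.403
  β = 0.403: g = 0.0007, g' = -0.822 → β = 0.404
Converged at β = 0.404.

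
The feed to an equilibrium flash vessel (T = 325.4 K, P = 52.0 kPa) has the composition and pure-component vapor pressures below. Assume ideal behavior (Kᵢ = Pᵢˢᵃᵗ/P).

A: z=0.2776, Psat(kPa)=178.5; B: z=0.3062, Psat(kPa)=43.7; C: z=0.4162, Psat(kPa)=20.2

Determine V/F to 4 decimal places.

Raoult's law: Kᵢ = Pᵢˢᵃᵗ/P = Pᵢˢᵃᵗ/52.0.
  K_A = 178.5/52.0 = 3.432692, K_B = 43.7/52.0 = 0.840385, K_C = 20.2/52.0 = 0.388462
Newton–Raphson from V/F = 0.5:
  V/F = 0.5000: g = -0.11504, g' = -0.6666 → V/F = 0.3274
  V/F = 0.3274: g = 0.00609, g' = -0.7610 → V/F = 0.3354
  V/F = 0.3354: g = 0.00003, g' = -0.7532 → V/F = 0.3355
Converged at V/F = 0.3355.

V/F = 0.3355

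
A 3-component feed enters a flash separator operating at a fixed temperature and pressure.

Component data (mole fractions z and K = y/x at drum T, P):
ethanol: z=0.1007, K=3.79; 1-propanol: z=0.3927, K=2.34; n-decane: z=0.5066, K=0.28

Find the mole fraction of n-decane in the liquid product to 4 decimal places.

x_n-decane = 0.6857

Newton iteration, β⁰ = 0.5:
  β = 0.5000: g = -0.13752, g' = -1.0307 → β = 0.3666
  β = 0.3666: g = -0.00376, g' = -0.9934 → β = 0.3628
Converged at β = 0.3628.
Compositions from xᵢ = zᵢ/(1+β(Kᵢ−1)), yᵢ = Kᵢxᵢ:
  ethanol: x = 0.0500, y = 0.1897
  1-propanol: x = 0.2642, y = 0.6183
  n-decane: x = 0.6857, y = 0.1920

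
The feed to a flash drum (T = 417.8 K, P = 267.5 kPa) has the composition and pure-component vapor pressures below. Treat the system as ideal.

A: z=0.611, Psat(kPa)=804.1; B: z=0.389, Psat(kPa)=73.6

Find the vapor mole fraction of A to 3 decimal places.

Raoult's law: Kᵢ = Pᵢˢᵃᵗ/P = Pᵢˢᵃᵗ/267.5.
  K_A = 804.1/267.5 = 3.00598, K_B = 73.6/267.5 = 0.27514
Material balance + equilibrium reduce to Σ zᵢ(Kᵢ−1)/(1+ψ(Kᵢ−1)) = 0.
g(0) = ΣzᵢKᵢ − 1 = 0.944 and g(1) = 1 − Σzᵢ/Kᵢ = -0.617, so a root lies in (0, 1).
Newton–Raphson from ψ = 0.5:
  ψ = 0.500: g = 0.1697, g' = -1.116 → ψ = 0.652
  ψ = 0.652: g = -0.0037, g' = -1.197 → ψ = 0.649
Converged at ψ = 0.649.
Compositions from xᵢ = zᵢ/(1+ψ(Kᵢ−1)), yᵢ = Kᵢxᵢ:
  A: x = 0.265, y = 0.798
  B: x = 0.735, y = 0.202

y_A = 0.798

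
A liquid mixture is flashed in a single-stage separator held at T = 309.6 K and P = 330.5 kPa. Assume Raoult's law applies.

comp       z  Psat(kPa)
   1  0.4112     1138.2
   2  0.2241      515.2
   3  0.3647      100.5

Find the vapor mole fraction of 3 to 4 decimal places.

y_3 = 0.2069

Raoult's law: Kᵢ = Pᵢˢᵃᵗ/P = Pᵢˢᵃᵗ/330.5.
  K_1 = 1138.2/330.5 = 3.443873, K_2 = 515.2/330.5 = 1.558850, K_3 = 100.5/330.5 = 0.304085
Rachford–Rice: g(ψ) = Σ zᵢ(Kᵢ−1)/(1+ψ(Kᵢ−1)) = 0.
Check two-phase: ΣzᵢKᵢ = 1.8764 > 1 and Σzᵢ/Kᵢ = 1.4625 > 1, so g(0) = 0.8764 > 0 and g(1) = -0.4625 < 0.
Newton–Raphson from ψ = 0.61:
  ψ = 0.6100: g = 0.05584, g' = -0.9681 → ψ = 0.6677
  ψ = 0.6677: g = -0.00103, g' = -1.0080 → ψ = 0.6667
Converged at ψ = 0.6667.
Compositions from xᵢ = zᵢ/(1+ψ(Kᵢ−1)), yᵢ = Kᵢxᵢ:
  1: x = 0.1564, y = 0.5386
  2: x = 0.1633, y = 0.2545
  3: x = 0.6803, y = 0.2069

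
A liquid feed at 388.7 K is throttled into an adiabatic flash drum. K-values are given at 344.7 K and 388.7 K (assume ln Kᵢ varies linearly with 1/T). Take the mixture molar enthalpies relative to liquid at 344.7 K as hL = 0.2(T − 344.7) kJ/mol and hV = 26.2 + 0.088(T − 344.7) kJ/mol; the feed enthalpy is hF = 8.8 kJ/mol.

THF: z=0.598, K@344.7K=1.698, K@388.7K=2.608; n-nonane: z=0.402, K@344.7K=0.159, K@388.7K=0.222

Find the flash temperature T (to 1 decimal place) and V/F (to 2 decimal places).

Adiabatic flash: solve Rachford–Rice at each trial T, then check hF = ψ·hV(T) + (1−ψ)·hL(T).
  T = 344.7 K: K = (1.698, 0.159), RR gives ψ = 0.135, H_out = 3.540 kJ/mol
  T = 388.7 K: K = (2.608, 0.222), RR gives ψ = 0.519, H_out = 19.832 kJ/mol
  T = 366.7 K: K = (2.132, 0.190), RR gives ψ = 0.383, H_out = 13.487 kJ/mol
  T = 355.7 K: K = (1.909, 0.174), RR gives ψ = 0.282, H_out = 9.241 kJ/mol
  T = 350.2 K: K = (1.802, 0.167), RR gives ψ = 0.216, H_out = 6.635 kJ/mol
  T = 352.9 K: K = (1.854, 0.170), RR gives ψ = 0.250, H_out = 7.965 kJ/mol
  T = 354.3 K: K = (1.882, 0.172), RR gives ψ = 0.266, H_out = 8.615 kJ/mol
Linear interpolation between T = 354.3 (H_out = 8.615) and T = 355.7 (H_out = 9.241) on hF = 8.8 gives T ≈ 354.7 K, at which ψ = 0.27.

T = 354.7 K, V/F = 0.27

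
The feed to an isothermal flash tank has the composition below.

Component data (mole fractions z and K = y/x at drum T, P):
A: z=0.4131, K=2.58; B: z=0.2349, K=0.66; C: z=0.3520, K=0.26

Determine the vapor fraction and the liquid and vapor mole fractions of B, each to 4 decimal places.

ψ = 0.3232, x_B = 0.2639, y_B = 0.1742

Newton–Raphson from ψ = 0.5:
  ψ = 0.5000: g = -0.14505, g' = -0.8469 → ψ = 0.3287
  ψ = 0.3287: g = -0.00456, g' = -0.8177 → ψ = 0.3232
Converged at ψ = 0.3232.
Compositions from xᵢ = zᵢ/(1+ψ(Kᵢ−1)), yᵢ = Kᵢxᵢ:
  A: x = 0.2735, y = 0.7055
  B: x = 0.2639, y = 0.1742
  C: x = 0.4626, y = 0.1203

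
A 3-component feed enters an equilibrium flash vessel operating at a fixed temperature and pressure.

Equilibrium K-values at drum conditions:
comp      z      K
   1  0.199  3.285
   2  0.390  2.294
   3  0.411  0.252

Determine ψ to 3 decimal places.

ψ = 0.526

Rachford–Rice: g(ψ) = Σ zᵢ(Kᵢ−1)/(1+ψ(Kᵢ−1)) = 0.
Check two-phase: ΣzᵢKᵢ = 1.652 > 1 and Σzᵢ/Kᵢ = 1.862 > 1, so g(0) = 0.652 > 0 and g(1) = -0.862 < 0.
Iterate (Newton) starting at ψ = 0.59:
  ψ = 0.590: g = -0.0705, g' = -1.135 → ψ = 0.528
  ψ = 0.528: g = -0.0021, g' = -1.072 → ψ = 0.526
Converged at ψ = 0.526.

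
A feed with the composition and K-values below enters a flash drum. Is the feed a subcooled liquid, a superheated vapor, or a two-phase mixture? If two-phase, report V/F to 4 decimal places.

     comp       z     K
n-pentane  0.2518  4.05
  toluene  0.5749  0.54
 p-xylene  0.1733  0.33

two-phase, V/F = 0.2475

ΣzᵢKᵢ = 1.3874; Σzᵢ/Kᵢ = 1.6520.
Both exceed 1, so a two-phase solution exists.
Material balance + equilibrium reduce to Σ zᵢ(Kᵢ−1)/(1+ψ(Kᵢ−1)) = 0.
Iterate (Newton) starting at ψ = 0.5:
  ψ = 0.5000: g = -0.21390, g' = -0.7485 → ψ = 0.2142
  ψ = 0.2142: g = 0.03556, g' = -1.1126 → ψ = 0.2462
  ψ = 0.2462: g = 0.00136, g' = -1.0304 → ψ = 0.2475
Converged at ψ = 0.2475.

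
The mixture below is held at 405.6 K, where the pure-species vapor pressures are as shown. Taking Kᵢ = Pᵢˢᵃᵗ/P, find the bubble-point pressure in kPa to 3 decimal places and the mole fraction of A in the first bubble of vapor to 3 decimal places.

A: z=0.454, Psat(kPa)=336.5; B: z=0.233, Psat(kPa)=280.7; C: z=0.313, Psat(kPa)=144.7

At the bubble point ψ → 0, so ΣzᵢKᵢ = 1 with Kᵢ = Pᵢˢᵃᵗ/P ⇒ P = ΣzᵢPᵢˢᵃᵗ.
P = 0.454·336.5 + 0.233·280.7 + 0.313·144.7 = 263.465 kPa
yᵢ = zᵢPᵢˢᵃᵗ/P ⇒ y_A = 0.454·336.5/263.465 = 0.580

Pbub = 263.465 kPa, y_A = 0.580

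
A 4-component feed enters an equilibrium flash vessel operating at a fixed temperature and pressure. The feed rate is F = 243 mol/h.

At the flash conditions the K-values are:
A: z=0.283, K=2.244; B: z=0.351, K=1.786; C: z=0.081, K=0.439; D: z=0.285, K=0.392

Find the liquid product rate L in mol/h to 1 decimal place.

L = 77.1 mol/h

Rachford–Rice: g(β) = Σ zᵢ(Kᵢ−1)/(1+β(Kᵢ−1)) = 0.
g(0) = ΣzᵢKᵢ − 1 = 0.409 and g(1) = 1 − Σzᵢ/Kᵢ = -0.234, so a root lies in (0, 1).
Newton–Raphson from β = 0.5:
  β = 0.500: g = 0.1030, g' = -0.545 → β = 0.689
  β = 0.689: g = -0.0037, g' = -0.598 → β = 0.683
Converged at β = 0.683.
Then V = β·F = 0.6827·243 = 165.9 mol/h and L = F − V = 77.1 mol/h.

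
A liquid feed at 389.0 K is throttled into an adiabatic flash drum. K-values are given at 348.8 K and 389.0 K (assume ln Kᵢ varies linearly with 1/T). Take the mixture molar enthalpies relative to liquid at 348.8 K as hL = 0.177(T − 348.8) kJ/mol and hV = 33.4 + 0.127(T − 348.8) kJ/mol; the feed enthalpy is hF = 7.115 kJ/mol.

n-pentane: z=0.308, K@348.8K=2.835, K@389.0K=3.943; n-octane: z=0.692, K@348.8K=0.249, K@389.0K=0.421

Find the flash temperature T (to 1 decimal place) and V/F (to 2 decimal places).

Adiabatic flash: solve Rachford–Rice at each trial T, then check hF = ψ·hV(T) + (1−ψ)·hL(T).
  T = 348.8 K: K = (2.835, 0.249), RR gives ψ = 0.033, H_out = 1.102 kJ/mol
  T = 389.0 K: K = (3.943, 0.421), RR gives ψ = 0.297, H_out = 16.432 kJ/mol
  T = 368.9 K: K = (3.374, 0.328), RR gives ψ = 0.167, H_out = 8.971 kJ/mol
  T = 358.9 K: K = (3.101, 0.287), RR gives ψ = 0.103, H_out = 5.171 kJ/mol
  T = 363.9 K: K = (3.237, 0.307), RR gives ψ = 0.135, H_out = 7.091 kJ/mol
  T = 366.4 K: K = (3.305, 0.318), RR gives ψ = 0.151, H_out = 8.035 kJ/mol
  T = 365.1 K: K = (3.269, 0.312), RR gives ψ = 0.143, H_out = 7.545 kJ/mol
Linear interpolation between T = 363.9 (H_out = 7.091) and T = 365.1 (H_out = 7.545) on hF = 7.115 gives T ≈ 364.0 K, at which ψ = 0.14.

T = 364.0 K, V/F = 0.14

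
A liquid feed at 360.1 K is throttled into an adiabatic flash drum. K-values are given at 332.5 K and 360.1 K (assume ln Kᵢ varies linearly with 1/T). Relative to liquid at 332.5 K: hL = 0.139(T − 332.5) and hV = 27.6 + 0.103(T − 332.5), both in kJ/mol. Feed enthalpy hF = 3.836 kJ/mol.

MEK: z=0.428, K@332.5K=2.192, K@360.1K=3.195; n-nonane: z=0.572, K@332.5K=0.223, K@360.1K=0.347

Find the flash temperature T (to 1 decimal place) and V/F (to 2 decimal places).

T = 335.9 K, V/F = 0.12

Adiabatic flash: solve Rachford–Rice at each trial T, then check hF = ψ·hV(T) + (1−ψ)·hL(T).
  T = 332.5 K: K = (2.192, 0.223), RR gives ψ = 0.071, H_out = 1.959 kJ/mol
  T = 360.1 K: K = (3.195, 0.347), RR gives ψ = 0.395, H_out = 14.342 kJ/mol
  T = 346.3 K: K = (2.666, 0.281), RR gives ψ = 0.252, H_out = 8.740 kJ/mol
  T = 339.4 K: K = (2.422, 0.251), RR gives ψ = 0.169, H_out = 5.584 kJ/mol
  T = 335.9 K: K = (2.304, 0.236), RR gives ψ = 0.122, H_out = 3.819 kJ/mol
  T = 337.6 K: K = (2.361, 0.243), RR gives ψ = 0.145, H_out = 4.693 kJ/mol
Linear interpolation between T = 335.9 (H_out = 3.819) and T = 337.6 (H_out = 4.693) on hF = 3.836 gives T ≈ 335.9 K, at which ψ = 0.12.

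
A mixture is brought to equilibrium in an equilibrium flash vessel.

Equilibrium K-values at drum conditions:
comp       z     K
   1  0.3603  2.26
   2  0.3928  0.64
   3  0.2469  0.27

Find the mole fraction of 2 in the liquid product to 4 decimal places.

x_2 = 0.4231

Rachford–Rice: g(β) = Σ zᵢ(Kᵢ−1)/(1+β(Kᵢ−1)) = 0.
g(0) = ΣzᵢKᵢ − 1 = 0.1323 and g(1) = 1 − Σzᵢ/Kᵢ = -0.6876, so a root lies in (0, 1).
Iterate (Newton) starting at β = 0.5:
  β = 0.5000: g = -0.17777, g' = -0.6173 → β = 0.2120
  β = 0.2120: g = -0.00806, g' = -0.6001 → β = 0.1986
Converged at β = 0.1986.
Compositions from xᵢ = zᵢ/(1+β(Kᵢ−1)), yᵢ = Kᵢxᵢ:
  1: x = 0.2882, y = 0.6513
  2: x = 0.4231, y = 0.2708
  3: x = 0.2888, y = 0.0780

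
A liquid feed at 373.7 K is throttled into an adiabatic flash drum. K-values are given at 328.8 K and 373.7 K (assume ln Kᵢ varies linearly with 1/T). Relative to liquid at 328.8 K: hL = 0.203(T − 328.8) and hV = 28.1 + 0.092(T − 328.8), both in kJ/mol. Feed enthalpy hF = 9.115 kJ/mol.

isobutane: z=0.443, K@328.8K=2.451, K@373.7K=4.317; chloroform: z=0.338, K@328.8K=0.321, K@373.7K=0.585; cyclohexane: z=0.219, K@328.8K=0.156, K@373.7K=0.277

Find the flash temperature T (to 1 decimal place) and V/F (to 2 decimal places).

T = 335.3 K, V/F = 0.28

Adiabatic flash: solve Rachford–Rice at each trial T, then check hF = ψ·hV(T) + (1−ψ)·hL(T).
  T = 328.8 K: K = (2.451, 0.321, 0.156), RR gives ψ = 0.210, H_out = 5.911 kJ/mol
  T = 373.7 K: K = (4.317, 0.585, 0.277), RR gives ψ = 0.625, H_out = 23.560 kJ/mol
  T = 351.2 K: K = (3.310, 0.441, 0.212), RR gives ψ = 0.433, H_out = 15.648 kJ/mol
  T = 340.0 K: K = (2.862, 0.378, 0.183), RR gives ψ = 0.331, H_out = 11.175 kJ/mol
  T = 334.4 K: K = (2.652, 0.349, 0.169), RR gives ψ = 0.274, H_out = 8.676 kJ/mol
  T = 337.2 K: K = (2.756, 0.364, 0.176), RR gives ψ = 0.304, H_out = 9.954 kJ/mol
  T = 335.8 K: K = (2.704, 0.356, 0.172), RR gives ψ = 0.289, H_out = 9.323 kJ/mol
Linear interpolation between T = 334.4 (H_out = 8.676) and T = 335.8 (H_out = 9.323) on hF = 9.115 gives T ≈ 335.3 K, at which ψ = 0.28.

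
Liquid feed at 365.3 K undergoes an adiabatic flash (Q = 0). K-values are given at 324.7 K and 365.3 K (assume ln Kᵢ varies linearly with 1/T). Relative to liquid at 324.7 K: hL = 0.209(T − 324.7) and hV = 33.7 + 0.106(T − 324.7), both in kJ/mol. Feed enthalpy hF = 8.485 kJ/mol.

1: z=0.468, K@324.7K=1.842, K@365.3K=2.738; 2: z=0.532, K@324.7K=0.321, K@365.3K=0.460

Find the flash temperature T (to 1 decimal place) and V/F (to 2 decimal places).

Adiabatic flash: solve Rachford–Rice at each trial T, then check hF = ψ·hV(T) + (1−ψ)·hL(T).
  T = 324.7 K: K = (1.842, 0.321), RR gives ψ = 0.057, H_out = 1.935 kJ/mol
  T = 365.3 K: K = (2.738, 0.460), RR gives ψ = 0.561, H_out = 25.032 kJ/mol
  T = 345.0 K: K = (2.272, 0.388), RR gives ψ = 0.347, H_out = 15.209 kJ/mol
  T = 334.9 K: K = (2.053, 0.354), RR gives ψ = 0.220, H_out = 9.305 kJ/mol
  T = 329.8 K: K = (1.946, 0.337), RR gives ψ = 0.144, H_out = 5.853 kJ/mol
  T = 332.4 K: K = (2.001, 0.346), RR gives ψ = 0.184, H_out = 7.662 kJ/mol
  T = 333.6 K: K = (2.026, 0.350), RR gives ψ = 0.201, H_out = 8.462 kJ/mol
Linear interpolation between T = 333.6 (H_out = 8.462) and T = 334.9 (H_out = 9.305) on hF = 8.485 gives T ≈ 333.6 K, at which ψ = 0.20.

T = 333.6 K, V/F = 0.20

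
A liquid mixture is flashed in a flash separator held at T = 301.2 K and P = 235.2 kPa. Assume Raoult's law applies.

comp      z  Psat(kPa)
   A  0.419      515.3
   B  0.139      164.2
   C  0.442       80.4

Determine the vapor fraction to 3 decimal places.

ψ = 0.236

Raoult's law: Kᵢ = Pᵢˢᵃᵗ/P = Pᵢˢᵃᵗ/235.2.
  K_A = 515.3/235.2 = 2.19090, K_B = 164.2/235.2 = 0.69813, K_C = 80.4/235.2 = 0.34184
Rachford–Rice: g(ψ) = Σ zᵢ(Kᵢ−1)/(1+ψ(Kᵢ−1)) = 0.
Check two-phase: ΣzᵢKᵢ = 1.166 > 1 and Σzᵢ/Kᵢ = 1.683 > 1, so g(0) = 0.166 > 0 and g(1) = -0.683 < 0.
Newton iteration, ψ⁰ = 0.5:
  ψ = 0.500: g = -0.1703, g' = -0.676 → ψ = 0.248
  ψ = 0.248: g = -0.0080, g' = -0.642 → ψ = 0.236
Converged at ψ = 0.236.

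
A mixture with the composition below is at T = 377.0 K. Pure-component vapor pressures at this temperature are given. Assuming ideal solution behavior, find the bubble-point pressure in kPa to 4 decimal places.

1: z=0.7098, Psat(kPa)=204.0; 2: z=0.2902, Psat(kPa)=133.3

Pbub = 183.4829 kPa

At the bubble point ψ → 0, so ΣzᵢKᵢ = 1 with Kᵢ = Pᵢˢᵃᵗ/P ⇒ P = ΣzᵢPᵢˢᵃᵗ.
P = 0.7098·204.0 + 0.2902·133.3 = 183.4829 kPa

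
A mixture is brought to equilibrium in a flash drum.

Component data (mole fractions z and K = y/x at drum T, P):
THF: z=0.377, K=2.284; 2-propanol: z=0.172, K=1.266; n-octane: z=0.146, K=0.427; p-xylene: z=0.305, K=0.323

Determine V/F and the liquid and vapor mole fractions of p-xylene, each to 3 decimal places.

Newton iteration, V/F⁰ = 0.5:
  V/F = 0.500: g = -0.0942, g' = -0.654 → V/F = 0.356
  V/F = 0.356: g = -0.0031, g' = -0.621 → V/F = 0.351
Converged at V/F = 0.351.
Compositions from xᵢ = zᵢ/(1+V/F(Kᵢ−1)), yᵢ = Kᵢxᵢ:
  THF: x = 0.260, y = 0.594
  2-propanol: x = 0.157, y = 0.199
  n-octane: x = 0.183, y = 0.078
  p-xylene: x = 0.400, y = 0.129

V/F = 0.351, x_p-xylene = 0.400, y_p-xylene = 0.129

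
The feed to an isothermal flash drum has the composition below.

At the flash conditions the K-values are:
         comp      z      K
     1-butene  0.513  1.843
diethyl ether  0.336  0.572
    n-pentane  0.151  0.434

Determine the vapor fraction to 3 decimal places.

ψ = 0.506

Newton iteration, ψ⁰ = 0.5:
  ψ = 0.500: g = 0.0021, g' = -0.374 → ψ = 0.506
Converged at ψ = 0.506.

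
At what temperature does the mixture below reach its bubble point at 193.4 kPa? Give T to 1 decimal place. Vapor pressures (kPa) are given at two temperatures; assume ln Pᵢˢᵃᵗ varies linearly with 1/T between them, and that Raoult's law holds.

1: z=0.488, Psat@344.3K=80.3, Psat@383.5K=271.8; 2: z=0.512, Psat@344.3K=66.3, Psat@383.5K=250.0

T = 373.5 K

Bubble-point temperature: ΣzᵢPᵢˢᵃᵗ(T) = P. Interpolate ln Pᵢˢᵃᵗ = aᵢ + bᵢ/T.
  T = 344.3 K: ΣzᵢPᵢˢᵃᵗ = 73.13 kPa
  T = 383.5 K: ΣzᵢPᵢˢᵃᵗ = 260.64 kPa
  T = 363.9 K: ΣzᵢPᵢˢᵃᵗ = 142.82 kPa
  T = 373.7 K: ΣzᵢPᵢˢᵃᵗ = 194.45 kPa
  T = 368.8 K: ΣzᵢPᵢˢᵃᵗ = 166.98 kPa
  T = 371.2 K: ΣzᵢPᵢˢᵃᵗ = 180.00 kPa
Interpolating between 371.2 K and 373.7 K gives T ≈ 373.5 K.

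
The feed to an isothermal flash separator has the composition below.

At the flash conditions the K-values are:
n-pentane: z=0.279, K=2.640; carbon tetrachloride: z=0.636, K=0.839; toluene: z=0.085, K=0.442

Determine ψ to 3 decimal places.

ψ = 0.779

Material balance + equilibrium reduce to Σ zᵢ(Kᵢ−1)/(1+ψ(Kᵢ−1)) = 0.
Feasibility: ΣzᵢKᵢ = 1.308, Σzᵢ/Kᵢ = 1.056 — both > 1, two phases present.
Newton iteration, ψ⁰ = 0.33:
  ψ = 0.330: g = 0.1306, g' = -0.374 → ψ = 0.679
  ψ = 0.679: g = 0.0251, g' = -0.257 → ψ = 0.777
  ψ = 0.777: g = 0.0005, g' = -0.249 → ψ = 0.779
Converged at ψ = 0.779.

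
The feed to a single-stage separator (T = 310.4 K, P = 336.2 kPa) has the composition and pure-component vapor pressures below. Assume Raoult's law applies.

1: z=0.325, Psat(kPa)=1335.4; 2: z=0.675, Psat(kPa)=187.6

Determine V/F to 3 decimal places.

V/F = 0.508

Raoult's law: Kᵢ = Pᵢˢᵃᵗ/P = Pᵢˢᵃᵗ/336.2.
  K_1 = 1335.4/336.2 = 3.97204, K_2 = 187.6/336.2 = 0.55800
Rachford–Rice: g(V/F) = Σ zᵢ(Kᵢ−1)/(1+V/F(Kᵢ−1)) = 0.
Check two-phase: ΣzᵢKᵢ = 1.668 > 1 and Σzᵢ/Kᵢ = 1.291 > 1, so g(0) = 0.668 > 0 and g(1) = -0.291 < 0.
Binary case is linear: z₁(K₁−1)(1+V/F(K₂−1)) + z₂(K₂−1)(1+V/F(K₁−1)) = 0
⇒ V/F = [z₁(K₁−1)+z₂(K₂−1)] / [−(K₁−1)(K₂−1)] = 0.6676/1.3136 = 0.508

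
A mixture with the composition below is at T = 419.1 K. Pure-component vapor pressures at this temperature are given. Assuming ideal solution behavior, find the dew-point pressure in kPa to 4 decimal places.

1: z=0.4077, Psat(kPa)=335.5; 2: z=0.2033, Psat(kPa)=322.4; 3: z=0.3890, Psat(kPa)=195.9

Pdew = 260.9950 kPa

At the dew point ψ → 1, so Σzᵢ/Kᵢ = 1 with Kᵢ = Pᵢˢᵃᵗ/P ⇒ 1/P = Σzᵢ/Pᵢˢᵃᵗ.
1/P = 0.4077/335.5 + 0.2033/322.4 + 0.3890/195.9 = 0.0038315 ⇒ P = 260.9950 kPa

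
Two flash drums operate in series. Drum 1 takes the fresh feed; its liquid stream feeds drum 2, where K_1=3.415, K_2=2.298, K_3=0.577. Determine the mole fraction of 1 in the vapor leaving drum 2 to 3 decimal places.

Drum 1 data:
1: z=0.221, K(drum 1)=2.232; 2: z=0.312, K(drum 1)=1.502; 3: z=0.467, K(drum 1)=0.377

Drum 1:
Rachford–Rice: g(ψ₁) = Σ zᵢ(Kᵢ−1)/(1+ψ₁(Kᵢ−1)) = 0.
g(0) = ΣzᵢKᵢ − 1 = 0.138 and g(1) = 1 − Σzᵢ/Kᵢ = -0.545, so a root lies in (0, 1).
Newton–Raphson from ψ₁ = 0.5:
  ψ₁ = 0.500: g = -0.1289, g' = -0.561 → ψ₁ = 0.270
  ψ₁ = 0.270: g = -0.0077, g' = -0.512 → ψ₁ = 0.255
Converged at ψ₁ = 0.255.
Drum-1 compositions:
  1: x = 0.168, y = 0.375
  2: x = 0.277, y = 0.415
  3: x = 0.555, y = 0.209
Drum-2 feed = drum-1 liquid: z₂ = (0.1681, 0.2766, 0.5553).
Drum 2:
Iterate (Newton) starting at ψ₂ = 0.67:
  ψ₂ = 0.670: g = 0.0193, g' = -0.470 → ψ₂ = 0.711
Converged at ψ₂ = 0.711.
  1: x = 0.062, y = 0.211
  2: x = 0.144, y = 0.330
  3: x = 0.794, y = 0.458

y_1 (drum 2) = 0.211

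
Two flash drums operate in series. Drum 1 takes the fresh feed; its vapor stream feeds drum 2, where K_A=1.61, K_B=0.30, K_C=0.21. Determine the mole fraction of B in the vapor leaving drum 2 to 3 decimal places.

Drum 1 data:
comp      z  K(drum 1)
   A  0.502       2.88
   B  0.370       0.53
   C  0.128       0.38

y_B (drum 2) = 0.106

Drum 1:
Iterate (Newton) starting at ψ₁ = 0.5:
  ψ₁ = 0.500: g = 0.1441, g' = -0.714 → ψ₁ = 0.702
  ψ₁ = 0.702: g = 0.0070, g' = -0.666 → ψ₁ = 0.712
Converged at ψ₁ = 0.712.
Drum-1 compositions:
  A: x = 0.215, y = 0.618
  B: x = 0.556, y = 0.295
  C: x = 0.229, y = 0.087
Drum-2 feed = drum-1 vapor: z₂ = (0.6181, 0.2948, 0.0871).
Drum 2:
Rachford–Rice: g(ψ₂) = Σ zᵢ(Kᵢ−1)/(1+ψ₂(Kᵢ−1)) = 0.
Feasibility: ΣzᵢKᵢ = 1.102, Σzᵢ/Kᵢ = 1.781 — both > 1, two phases present.
Newton–Raphson from ψ₂ = 0.44:
  ψ₂ = 0.440: g = -0.1064, g' = -0.572 → ψ₂ = 0.254
  ψ₂ = 0.254: g = -0.0106, g' = -0.471 → ψ₂ = 0.232
  ψ₂ = 0.232: g = -0.0001, g' = -0.464 → ψ₂ = 0.231
Converged at ψ₂ = 0.231.
  A: x = 0.542, y = 0.872
  B: x = 0.352, y = 0.106
  C: x = 0.107, y = 0.022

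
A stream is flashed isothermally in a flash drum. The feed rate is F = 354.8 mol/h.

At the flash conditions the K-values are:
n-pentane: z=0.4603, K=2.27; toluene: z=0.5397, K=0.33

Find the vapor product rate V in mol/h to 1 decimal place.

Binary case is linear: z₁(K₁−1)(1+V/F(K₂−1)) + z₂(K₂−1)(1+V/F(K₁−1)) = 0
⇒ V/F = [z₁(K₁−1)+z₂(K₂−1)] / [−(K₁−1)(K₂−1)] = 0.22298/0.85090 = 0.2621
Then V = V/F·F = 0.2621·354.8 = 93.0 mol/h and L = F − V = 261.8 mol/h.

V = 93.0 mol/h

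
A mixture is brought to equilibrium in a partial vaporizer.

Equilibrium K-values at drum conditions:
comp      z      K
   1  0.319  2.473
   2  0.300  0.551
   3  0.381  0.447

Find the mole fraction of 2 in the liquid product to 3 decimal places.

x_2 = 0.324

Newton iteration, ψ⁰ = 0.5:
  ψ = 0.500: g = -0.1943, g' = -0.553 → ψ = 0.148
  ψ = 0.148: g = 0.0117, g' = -0.674 → ψ = 0.166
Converged at ψ = 0.166.
Compositions from xᵢ = zᵢ/(1+ψ(Kᵢ−1)), yᵢ = Kᵢxᵢ:
  1: x = 0.256, y = 0.634
  2: x = 0.324, y = 0.179
  3: x = 0.420, y = 0.188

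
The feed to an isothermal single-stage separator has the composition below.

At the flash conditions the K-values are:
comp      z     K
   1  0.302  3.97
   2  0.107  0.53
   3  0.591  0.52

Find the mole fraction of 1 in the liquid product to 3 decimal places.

Material balance + equilibrium reduce to Σ zᵢ(Kᵢ−1)/(1+β(Kᵢ−1)) = 0.
g(0) = ΣzᵢKᵢ − 1 = 0.563 and g(1) = 1 − Σzᵢ/Kᵢ = -0.414, so a root lies in (0, 1).
Iterate (Newton) starting at β = 0.66:
  β = 0.660: g = -0.1851, g' = -0.645 → β = 0.373
  β = 0.373: g = 0.0189, g' = -0.836 → β = 0.396
Converged at β = 0.396.
Compositions from xᵢ = zᵢ/(1+β(Kᵢ−1)), yᵢ = Kᵢxᵢ:
  1: x = 0.139, y = 0.551
  2: x = 0.131, y = 0.070
  3: x = 0.730, y = 0.379

x_1 = 0.139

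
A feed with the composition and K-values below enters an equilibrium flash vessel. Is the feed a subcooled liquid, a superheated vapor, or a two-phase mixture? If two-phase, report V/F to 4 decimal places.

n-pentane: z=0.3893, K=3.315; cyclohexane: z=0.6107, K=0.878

superheated vapor

ΣzᵢKᵢ = 1.8267; Σzᵢ/Kᵢ = 0.8130.
Since Σzᵢ/Kᵢ < 1 the mixture is above its dew point — single vapor phase.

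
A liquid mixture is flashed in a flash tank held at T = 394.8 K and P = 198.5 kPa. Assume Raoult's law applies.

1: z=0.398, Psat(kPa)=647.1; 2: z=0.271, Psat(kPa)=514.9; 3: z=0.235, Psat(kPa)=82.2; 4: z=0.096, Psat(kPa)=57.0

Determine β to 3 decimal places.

β = 0.892

Raoult's law: Kᵢ = Pᵢˢᵃᵗ/P = Pᵢˢᵃᵗ/198.5.
  K_1 = 647.1/198.5 = 3.25995, K_2 = 514.9/198.5 = 2.59395, K_3 = 82.2/198.5 = 0.41411, K_4 = 57.0/198.5 = 0.28715
Material balance + equilibrium reduce to Σ zᵢ(Kᵢ−1)/(1+β(Kᵢ−1)) = 0.
Feasibility: ΣzᵢKᵢ = 2.125, Σzᵢ/Kᵢ = 1.128 — both > 1, two phases present.
Iterate (Newton) starting at β = 0.5:
  β = 0.500: g = 0.3616, g' = -0.940 → β = 0.885
  β = 0.885: g = 0.0082, g' = -1.049 → β = 0.892
Converged at β = 0.892.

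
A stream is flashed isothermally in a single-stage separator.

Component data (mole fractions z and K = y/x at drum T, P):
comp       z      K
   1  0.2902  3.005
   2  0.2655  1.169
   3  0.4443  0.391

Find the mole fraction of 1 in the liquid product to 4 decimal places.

x_1 = 0.1591

Rachford–Rice: g(ψ) = Σ zᵢ(Kᵢ−1)/(1+ψ(Kᵢ−1)) = 0.
g(0) = ΣzᵢKᵢ − 1 = 0.3561 and g(1) = 1 − Σzᵢ/Kᵢ = -0.4600, so a root lies in (0, 1).
Newton iteration, ψ⁰ = 0.64:
  ψ = 0.6400: g = -0.14807, g' = -0.6725 → ψ = 0.4198
  ψ = 0.4198: g = -0.00569, g' = -0.6480 → ψ = 0.4110
Converged at ψ = 0.4110.
Compositions from xᵢ = zᵢ/(1+ψ(Kᵢ−1)), yᵢ = Kᵢxᵢ:
  1: x = 0.1591, y = 0.4781
  2: x = 0.2483, y = 0.2902
  3: x = 0.5927, y = 0.2317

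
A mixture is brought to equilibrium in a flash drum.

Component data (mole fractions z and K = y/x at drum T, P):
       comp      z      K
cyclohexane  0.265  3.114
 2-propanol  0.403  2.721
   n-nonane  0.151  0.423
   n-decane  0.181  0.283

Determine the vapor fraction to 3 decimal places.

ψ = 0.831

Newton iteration, ψ⁰ = 0.5:
  ψ = 0.500: g = 0.3204, g' = -0.950 → ψ = 0.837
  ψ = 0.837: g = -0.0068, g' = -1.125 → ψ = 0.831
Converged at ψ = 0.831.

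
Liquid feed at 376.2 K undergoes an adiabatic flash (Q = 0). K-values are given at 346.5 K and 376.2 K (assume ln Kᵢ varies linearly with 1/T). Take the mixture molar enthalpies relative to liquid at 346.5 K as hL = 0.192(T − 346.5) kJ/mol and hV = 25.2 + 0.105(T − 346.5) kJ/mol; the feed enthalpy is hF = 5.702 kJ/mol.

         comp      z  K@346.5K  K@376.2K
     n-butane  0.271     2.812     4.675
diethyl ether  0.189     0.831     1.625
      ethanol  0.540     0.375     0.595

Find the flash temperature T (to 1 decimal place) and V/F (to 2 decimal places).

Adiabatic flash: solve Rachford–Rice at each trial T, then check hF = ψ·hV(T) + (1−ψ)·hL(T).
  T = 346.5 K: K = (2.812, 0.831, 0.375), RR gives ψ = 0.127, H_out = 3.199 kJ/mol
  T = 376.2 K: K = (4.675, 1.625, 0.595), RR gives ψ = 0.817, H_out = 24.188 kJ/mol
  T = 361.4 K: K = (3.667, 1.180, 0.477), RR gives ψ = 0.436, H_out = 13.283 kJ/mol
  T = 353.9 K: K = (3.217, 0.993, 0.424), RR gives ψ = 0.278, H_out = 8.241 kJ/mol
  T = 350.2 K: K = (3.010, 0.909, 0.399), RR gives ψ = 0.203, H_out = 5.749 kJ/mol
  T = 348.4 K: K = (2.912, 0.870, 0.387), RR gives ψ = 0.166, H_out = 4.519 kJ/mol
Linear interpolation between T = 348.4 (H_out = 4.519) and T = 350.2 (H_out = 5.749) on hF = 5.702 gives T ≈ 350.1 K, at which ψ = 0.20.

T = 350.1 K, V/F = 0.20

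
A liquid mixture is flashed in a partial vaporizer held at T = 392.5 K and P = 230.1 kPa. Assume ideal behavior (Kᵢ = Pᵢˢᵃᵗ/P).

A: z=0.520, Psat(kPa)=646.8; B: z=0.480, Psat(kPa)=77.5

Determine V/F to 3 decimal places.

V/F = 0.519

Raoult's law: Kᵢ = Pᵢˢᵃᵗ/P = Pᵢˢᵃᵗ/230.1.
  K_A = 646.8/230.1 = 2.81095, K_B = 77.5/230.1 = 0.33681
Material balance + equilibrium reduce to Σ zᵢ(Kᵢ−1)/(1+V/F(Kᵢ−1)) = 0.
Check two-phase: ΣzᵢKᵢ = 1.623 > 1 and Σzᵢ/Kᵢ = 1.610 > 1, so g(0) = 0.623 > 0 and g(1) = -0.610 < 0.
Iterate (Newton) starting at V/F = 0.3:
  V/F = 0.300: g = 0.2128, g' = -1.045 → V/F = 0.504
  V/F = 0.504: g = 0.0145, g' = -0.942 → V/F = 0.519
Converged at V/F = 0.519.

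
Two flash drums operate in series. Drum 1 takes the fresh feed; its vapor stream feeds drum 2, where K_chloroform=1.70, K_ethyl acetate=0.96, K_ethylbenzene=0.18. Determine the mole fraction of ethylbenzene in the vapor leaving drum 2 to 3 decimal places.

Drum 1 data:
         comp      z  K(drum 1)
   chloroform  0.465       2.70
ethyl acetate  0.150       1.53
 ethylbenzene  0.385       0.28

Drum 1:
Let ψ₁ = V/F and solve Σ zᵢ(Kᵢ−1)/(1+ψ₁(Kᵢ−1)) = 0.
Feasibility: ΣzᵢKᵢ = 1.593, Σzᵢ/Kᵢ = 1.645 — both > 1, two phases present.
Newton iteration, ψ₁⁰ = 0.44:
  ψ₁ = 0.440: g = 0.1110, g' = -0.895 → ψ₁ = 0.564
  ψ₁ = 0.564: g = -0.0019, g' = -0.941 → ψ₁ = 0.562
Converged at ψ₁ = 0.562.
Drum-1 compositions:
  chloroform: x = 0.238, y = 0.642
  ethyl acetate: x = 0.116, y = 0.177
  ethylbenzene: x = 0.647, y = 0.181
Drum-2 feed = drum-1 vapor: z₂ = (0.6421, 0.1768, 0.1810).
Drum 2:
Let ψ₂ = V/F and solve Σ zᵢ(Kᵢ−1)/(1+ψ₂(Kᵢ−1)) = 0.
Feasibility: ΣzᵢKᵢ = 1.294, Σzᵢ/Kᵢ = 1.568 — both > 1, two phases present.
Iterate (Newton) starting at ψ₂ = 0.5:
  ψ₂ = 0.500: g = 0.0741, g' = -0.523 → ψ₂ = 0.642
  ψ₂ = 0.642: g = -0.0105, g' = -0.693 → ψ₂ = 0.627
  ψ₂ = 0.627: g = -0.0002, g' = -0.667 → ψ₂ = 0.626
Converged at ψ₂ = 0.626.
  chloroform: x = 0.446, y = 0.759
  ethyl acetate: x = 0.181, y = 0.174
  ethylbenzene: x = 0.372, y = 0.067

y_ethylbenzene (drum 2) = 0.067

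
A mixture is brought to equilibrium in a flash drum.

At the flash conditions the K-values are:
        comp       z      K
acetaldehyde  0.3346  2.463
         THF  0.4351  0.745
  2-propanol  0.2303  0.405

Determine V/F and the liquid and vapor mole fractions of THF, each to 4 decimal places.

Material balance + equilibrium reduce to Σ zᵢ(Kᵢ−1)/(1+V/F(Kᵢ−1)) = 0.
g(0) = ΣzᵢKᵢ − 1 = 0.2415 and g(1) = 1 − Σzᵢ/Kᵢ = -0.2885, so a root lies in (0, 1).
Iterate (Newton) starting at V/F = 0.49:
  V/F = 0.4900: g = -0.03509, g' = -0.4424 → V/F = 0.4107
  V/F = 0.4107: g = 0.00053, g' = -0.4576 → V/F = 0.4118
Converged at V/F = 0.4118.
Compositions from xᵢ = zᵢ/(1+V/F(Kᵢ−1)), yᵢ = Kᵢxᵢ:
  acetaldehyde: x = 0.2088, y = 0.5143
  THF: x = 0.4862, y = 0.3622
  2-propanol: x = 0.3050, y = 0.1235

V/F = 0.4118, x_THF = 0.4862, y_THF = 0.3622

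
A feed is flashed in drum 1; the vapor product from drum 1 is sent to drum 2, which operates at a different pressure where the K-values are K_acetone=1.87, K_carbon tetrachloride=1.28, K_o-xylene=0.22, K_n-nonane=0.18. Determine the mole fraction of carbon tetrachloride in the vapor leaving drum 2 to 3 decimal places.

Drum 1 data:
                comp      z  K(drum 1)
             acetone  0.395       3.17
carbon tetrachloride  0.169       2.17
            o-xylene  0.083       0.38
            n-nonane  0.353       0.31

Drum 1:
Material balance + equilibrium reduce to Σ zᵢ(Kᵢ−1)/(1+ψ₁(Kᵢ−1)) = 0.
Feasibility: ΣzᵢKᵢ = 1.760, Σzᵢ/Kᵢ = 1.560 — both > 1, two phases present.
Iterate (Newton) starting at ψ₁ = 0.5:
  ψ₁ = 0.500: g = 0.0894, g' = -0.979 → ψ₁ = 0.591
Converged at ψ₁ = 0.591.
Drum-1 compositions:
  acetone: x = 0.173, y = 0.549
  carbon tetrachloride: x = 0.100, y = 0.217
  o-xylene: x = 0.131, y = 0.050
  n-nonane: x = 0.596, y = 0.185
Drum-2 feed = drum-1 vapor: z₂ = (0.5486, 0.2168, 0.0498, 0.1848).
Drum 2:
Rachford–Rice: g(ψ₂) = Σ zᵢ(Kᵢ−1)/(1+ψ₂(Kᵢ−1)) = 0.
g(0) = ΣzᵢKᵢ − 1 = 0.348 and g(1) = 1 − Σzᵢ/Kᵢ = -0.716, so a root lies in (0, 1).
Newton–Raphson from ψ₂ = 0.48:
  ψ₂ = 0.480: g = 0.0783, g' = -0.635 → ψ₂ = 0.603
  ψ₂ = 0.603: g = -0.0082, g' = -0.786 → ψ₂ = 0.593
Converged at ψ₂ = 0.593.
  acetone: x = 0.362, y = 0.677
  carbon tetrachloride: x = 0.186, y = 0.238
  o-xylene: x = 0.093, y = 0.020
  n-nonane: x = 0.359, y = 0.065

y_carbon tetrachloride (drum 2) = 0.238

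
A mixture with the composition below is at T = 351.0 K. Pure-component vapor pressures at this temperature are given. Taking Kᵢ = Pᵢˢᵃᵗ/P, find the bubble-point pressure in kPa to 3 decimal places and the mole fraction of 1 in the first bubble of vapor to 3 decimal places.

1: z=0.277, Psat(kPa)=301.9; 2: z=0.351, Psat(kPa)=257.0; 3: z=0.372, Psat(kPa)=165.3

At the bubble point ψ → 0, so ΣzᵢKᵢ = 1 with Kᵢ = Pᵢˢᵃᵗ/P ⇒ P = ΣzᵢPᵢˢᵃᵗ.
P = 0.277·301.9 + 0.351·257.0 + 0.372·165.3 = 235.325 kPa
yᵢ = zᵢPᵢˢᵃᵗ/P ⇒ y_1 = 0.277·301.9/235.325 = 0.355

Pbub = 235.325 kPa, y_1 = 0.355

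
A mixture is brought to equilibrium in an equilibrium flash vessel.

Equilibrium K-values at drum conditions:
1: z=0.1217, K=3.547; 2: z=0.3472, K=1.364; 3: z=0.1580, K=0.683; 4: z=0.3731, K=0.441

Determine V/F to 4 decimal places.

Material balance + equilibrium reduce to Σ zᵢ(Kᵢ−1)/(1+V/F(Kᵢ−1)) = 0.
Feasibility: ΣzᵢKᵢ = 1.1777, Σzᵢ/Kᵢ = 1.3662 — both > 1, two phases present.
Newton–Raphson from V/F = 0.5:
  V/F = 0.5000: g = -0.10573, g' = -0.4327 → V/F = 0.2556
  V/F = 0.2556: g = 0.00552, g' = -0.5056 → V/F = 0.2666
Converged at V/F = 0.2666.

V/F = 0.2666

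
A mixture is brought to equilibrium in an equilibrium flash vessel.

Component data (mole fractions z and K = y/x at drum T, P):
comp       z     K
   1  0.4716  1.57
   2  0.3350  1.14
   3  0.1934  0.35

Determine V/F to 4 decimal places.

Rachford–Rice: g(V/F) = Σ zᵢ(Kᵢ−1)/(1+V/F(Kᵢ−1)) = 0.
g(0) = ΣzᵢKᵢ − 1 = 0.1900 and g(1) = 1 − Σzᵢ/Kᵢ = -0.1468, so a root lies in (0, 1).
Newton–Raphson from V/F = 0.5:
  V/F = 0.5000: g = 0.06679, g' = -0.2779 → V/F = 0.7404
  V/F = 0.7404: g = -0.01079, g' = -0.3848 → V/F = 0.7123
  V/F = 0.7123: g = -0.00026, g' = -0.3663 → V/F = 0.7116
Converged at V/F = 0.7116.

V/F = 0.7116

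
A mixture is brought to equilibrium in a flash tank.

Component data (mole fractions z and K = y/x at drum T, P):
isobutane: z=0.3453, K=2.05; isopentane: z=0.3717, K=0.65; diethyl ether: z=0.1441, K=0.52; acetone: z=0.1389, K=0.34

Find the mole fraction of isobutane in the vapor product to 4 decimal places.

Material balance + equilibrium reduce to Σ zᵢ(Kᵢ−1)/(1+ψ(Kᵢ−1)) = 0.
Check two-phase: ΣzᵢKᵢ = 1.0716 > 1 and Σzᵢ/Kᵢ = 1.4259 > 1, so g(0) = 0.0716 > 0 and g(1) = -0.4259 < 0.
Newton–Raphson from ψ = 0.5:
  ψ = 0.5000: g = -0.14778, g' = -0.4229 → ψ = 0.1505
  ψ = 0.1505: g = -0.00059, g' = -0.4478 → ψ = 0.1492
Converged at ψ = 0.1492.
Compositions from xᵢ = zᵢ/(1+ψ(Kᵢ−1)), yᵢ = Kᵢxᵢ:
  isobutane: x = 0.2985, y = 0.6120
  isopentane: x = 0.3922, y = 0.2549
  diethyl ether: x = 0.1552, y = 0.0807
  acetone: x = 0.1541, y = 0.0524

y_isobutane = 0.6120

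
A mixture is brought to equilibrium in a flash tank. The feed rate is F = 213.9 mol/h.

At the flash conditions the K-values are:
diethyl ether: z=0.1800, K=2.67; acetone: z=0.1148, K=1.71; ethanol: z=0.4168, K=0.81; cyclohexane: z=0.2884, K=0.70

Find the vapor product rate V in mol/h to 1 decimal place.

V = 141.2 mol/h

Newton–Raphson from ψ = 0.5:
  ψ = 0.5000: g = 0.03468, g' = -0.2349 → ψ = 0.6476
  ψ = 0.6476: g = 0.00256, g' = -0.2026 → ψ = 0.6603
Converged at ψ = 0.6603.
Then V = ψ·F = 0.6603·213.9 = 141.2 mol/h and L = F − V = 72.7 mol/h.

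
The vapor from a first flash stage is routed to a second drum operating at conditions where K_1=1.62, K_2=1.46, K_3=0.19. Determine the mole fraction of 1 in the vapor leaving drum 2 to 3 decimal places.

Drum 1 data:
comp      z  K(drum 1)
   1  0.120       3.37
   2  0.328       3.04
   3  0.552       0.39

y_1 (drum 2) = 0.266

Drum 1:
Let ψ₁ = V/F and solve Σ zᵢ(Kᵢ−1)/(1+ψ₁(Kᵢ−1)) = 0.
Check two-phase: ΣzᵢKᵢ = 1.617 > 1 and Σzᵢ/Kᵢ = 1.559 > 1, so g(0) = 0.617 > 0 and g(1) = -0.559 < 0.
Newton iteration, ψ₁⁰ = 0.52:
  ψ₁ = 0.520: g = -0.0411, g' = -0.897 → ψ₁ = 0.474
Converged at ψ₁ = 0.474.
Drum-1 compositions:
  1: x = 0.056, y = 0.190
  2: x = 0.167, y = 0.507
  3: x = 0.777, y = 0.303
Drum-2 feed = drum-1 vapor: z₂ = (0.1903, 0.5067, 0.3030).
Drum 2:
Material balance + equilibrium reduce to Σ zᵢ(Kᵢ−1)/(1+ψ₂(Kᵢ−1)) = 0.
Feasibility: ΣzᵢKᵢ = 1.106, Σzᵢ/Kᵢ = 2.059 — both > 1, two phases present.
Newton iteration, ψ₂⁰ = 0.5:
  ψ₂ = 0.500: g = -0.1329, g' = -0.675 → ψ₂ = 0.303
  ψ₂ = 0.303: g = -0.0214, g' = -0.484 → ψ₂ = 0.259
  ψ₂ = 0.259: g = -0.0006, g' = -0.458 → ψ₂ = 0.258
Converged at ψ₂ = 0.258.
  1: x = 0.164, y = 0.266
  2: x = 0.453, y = 0.661
  3: x = 0.383, y = 0.073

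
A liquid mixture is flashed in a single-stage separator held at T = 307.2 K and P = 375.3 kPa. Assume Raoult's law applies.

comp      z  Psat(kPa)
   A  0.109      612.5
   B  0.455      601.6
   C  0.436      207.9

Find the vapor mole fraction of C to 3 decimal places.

y_C = 0.320

Raoult's law: Kᵢ = Pᵢˢᵃᵗ/P = Pᵢˢᵃᵗ/375.3.
  K_A = 612.5/375.3 = 1.63203, K_B = 601.6/375.3 = 1.60298, K_C = 207.9/375.3 = 0.55396
Newton–Raphson from ψ = 0.42:
  ψ = 0.420: g = 0.0341, g' = -0.264 → ψ = 0.549
  ψ = 0.549: g = -0.0003, g' = -0.270 → ψ = 0.548
Converged at ψ = 0.548.
Compositions from xᵢ = zᵢ/(1+ψ(Kᵢ−1)), yᵢ = Kᵢxᵢ:
  A: x = 0.081, y = 0.132
  B: x = 0.342, y = 0.548
  C: x = 0.577, y = 0.320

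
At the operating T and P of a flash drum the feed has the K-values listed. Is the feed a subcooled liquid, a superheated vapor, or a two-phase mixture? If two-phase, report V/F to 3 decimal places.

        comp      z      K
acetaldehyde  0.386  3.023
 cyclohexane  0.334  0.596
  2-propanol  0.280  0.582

ΣzᵢKᵢ = 1.529; Σzᵢ/Kᵢ = 1.169.
Both exceed 1, so a two-phase solution exists.
Newton–Raphson from ψ = 0.62:
  ψ = 0.620: g = 0.0084, g' = -0.497 → ψ = 0.637
Converged at ψ = 0.637.

two-phase, V/F = 0.637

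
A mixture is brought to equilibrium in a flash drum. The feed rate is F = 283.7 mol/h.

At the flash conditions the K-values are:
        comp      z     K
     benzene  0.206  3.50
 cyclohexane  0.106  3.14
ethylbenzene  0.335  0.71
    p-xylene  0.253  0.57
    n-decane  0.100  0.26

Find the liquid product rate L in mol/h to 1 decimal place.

Rachford–Rice: g(ψ) = Σ zᵢ(Kᵢ−1)/(1+ψ(Kᵢ−1)) = 0.
Check two-phase: ΣzᵢKᵢ = 1.462 > 1 and Σzᵢ/Kᵢ = 1.393 > 1, so g(0) = 0.462 > 0 and g(1) = -0.393 < 0.
Newton–Raphson from ψ = 0.39:
  ψ = 0.390: g = 0.0401, g' = -0.686 → ψ = 0.449
  ψ = 0.449: g = 0.0013, g' = -0.644 → ψ = 0.451
Converged at ψ = 0.451.
Then V = ψ·F = 0.4505·283.7 = 127.8 mol/h and L = F − V = 155.9 mol/h.

L = 155.9 mol/h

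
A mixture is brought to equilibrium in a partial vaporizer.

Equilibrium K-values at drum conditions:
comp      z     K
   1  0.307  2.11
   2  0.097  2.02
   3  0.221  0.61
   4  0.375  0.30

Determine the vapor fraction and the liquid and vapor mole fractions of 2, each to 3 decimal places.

ψ = 0.139, x_2 = 0.085, y_2 = 0.172

Iterate (Newton) starting at ψ = 0.37:
  ψ = 0.370: g = -0.1416, g' = -0.624 → ψ = 0.143
  ψ = 0.143: g = -0.0026, g' = -0.623 → ψ = 0.139
Converged at ψ = 0.139.
Compositions from xᵢ = zᵢ/(1+ψ(Kᵢ−1)), yᵢ = Kᵢxᵢ:
  1: x = 0.266, y = 0.561
  2: x = 0.085, y = 0.172
  3: x = 0.234, y = 0.143
  4: x = 0.415, y = 0.125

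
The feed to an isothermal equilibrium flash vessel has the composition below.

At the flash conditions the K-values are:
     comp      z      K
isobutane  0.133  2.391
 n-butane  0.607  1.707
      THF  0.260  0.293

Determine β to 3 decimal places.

Newton–Raphson from β = 0.5:
  β = 0.500: g = 0.1418, g' = -0.566 → β = 0.751
  β = 0.751: g = -0.0208, g' = -0.781 → β = 0.724
  β = 0.724: g = -0.0005, g' = -0.742 → β = 0.723
Converged at β = 0.723.

β = 0.723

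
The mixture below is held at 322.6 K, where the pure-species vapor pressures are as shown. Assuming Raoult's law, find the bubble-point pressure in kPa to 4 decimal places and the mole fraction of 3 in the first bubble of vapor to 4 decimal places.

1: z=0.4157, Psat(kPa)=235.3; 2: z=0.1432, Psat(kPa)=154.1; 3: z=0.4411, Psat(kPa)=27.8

At the bubble point ψ → 0, so ΣzᵢKᵢ = 1 with Kᵢ = Pᵢˢᵃᵗ/P ⇒ P = ΣzᵢPᵢˢᵃᵗ.
P = 0.4157·235.3 + 0.1432·154.1 + 0.4411·27.8 = 132.1439 kPa
yᵢ = zᵢPᵢˢᵃᵗ/P ⇒ y_3 = 0.4411·27.8/132.1439 = 0.0928

Pbub = 132.1439 kPa, y_3 = 0.0928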